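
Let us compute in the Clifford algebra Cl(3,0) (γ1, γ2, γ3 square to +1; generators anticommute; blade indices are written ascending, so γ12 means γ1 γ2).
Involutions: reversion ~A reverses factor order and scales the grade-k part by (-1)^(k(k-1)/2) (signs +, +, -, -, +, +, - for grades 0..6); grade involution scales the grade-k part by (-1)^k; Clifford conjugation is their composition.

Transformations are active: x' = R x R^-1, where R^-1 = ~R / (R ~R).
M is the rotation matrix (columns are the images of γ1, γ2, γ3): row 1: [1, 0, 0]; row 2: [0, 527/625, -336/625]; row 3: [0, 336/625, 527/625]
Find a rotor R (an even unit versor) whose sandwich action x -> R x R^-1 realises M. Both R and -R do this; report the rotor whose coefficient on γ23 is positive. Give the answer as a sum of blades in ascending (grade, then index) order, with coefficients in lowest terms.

Method: write R = a + b12*γ12 + b13*γ13 + b23*γ23 with a^2 + b12^2 + b13^2 + b23^2 = 1 (so R^-1 = ~R). Expanding the columns R e_j ~R gives tr M = 4a^2 - 1 and, from the antisymmetric part, M21 - M12 = -4a*b12, M13 - M31 = 4a*b13, M32 - M23 = -4a*b23.
Here tr M = 1679/625, so a^2 = (1 + tr M)/4 = 576/625 and a = ±24/25. Taking a = 24/25: M21 - M12 = 0, M13 - M31 = 0, M32 - M23 = 672/625, giving b12 = 0, b13 = 0, b23 = -7/25, i.e. R = 24/25 - 7/25*γ23.
Its γ23 coefficient is negative, so report the other preimage -R.
Answer: -24/25 + 7/25*γ23. Sheet selection: the two-to-one cover makes ±R indistinguishable at the matrix level (trace 1679/625), so uniqueness comes from the required sign on γ23.


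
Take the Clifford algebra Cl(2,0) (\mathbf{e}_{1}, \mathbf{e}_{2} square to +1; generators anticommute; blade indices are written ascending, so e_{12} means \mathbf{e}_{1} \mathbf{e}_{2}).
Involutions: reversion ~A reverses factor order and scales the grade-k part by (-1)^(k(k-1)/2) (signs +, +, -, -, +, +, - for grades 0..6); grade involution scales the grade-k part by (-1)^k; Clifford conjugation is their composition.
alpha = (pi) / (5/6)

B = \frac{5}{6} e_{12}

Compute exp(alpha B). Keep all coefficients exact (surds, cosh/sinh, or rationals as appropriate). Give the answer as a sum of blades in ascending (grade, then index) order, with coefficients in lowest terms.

B^2 = (\frac{5}{6})^2*(e_{12})^2 = \frac{25}{36}*(-1) = -\frac{25}{36} (a basis 2-blade squares to minus the product of its generators' squares).
B^2 = -\frac{25}{36} — the negative square puts this in the circular regime; l = \frac{5}{6}, alpha*l = \pi, so exp(alpha B) = cos(\pi) + (sin(\pi)/(\frac{5}{6}))*B = -1 + (0)*B.
Answer: -1


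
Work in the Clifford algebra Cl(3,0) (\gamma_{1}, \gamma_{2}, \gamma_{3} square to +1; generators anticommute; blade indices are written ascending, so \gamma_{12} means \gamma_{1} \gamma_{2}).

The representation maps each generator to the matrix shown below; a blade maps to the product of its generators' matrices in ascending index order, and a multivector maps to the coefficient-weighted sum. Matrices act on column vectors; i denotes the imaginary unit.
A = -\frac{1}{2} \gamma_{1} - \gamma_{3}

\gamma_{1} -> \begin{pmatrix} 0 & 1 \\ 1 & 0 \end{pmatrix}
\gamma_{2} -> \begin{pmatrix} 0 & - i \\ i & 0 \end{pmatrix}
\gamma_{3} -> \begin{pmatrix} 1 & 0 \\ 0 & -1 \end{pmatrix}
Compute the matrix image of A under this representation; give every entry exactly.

M = (-\frac{1}{2})*rho(\gamma_{1}) + (-1)*rho(\gamma_{3}), summed entrywise:
Answer: \begin{pmatrix} -1 & - \frac{1}{2} \\ - \frac{1}{2} & 1 \end{pmatrix}


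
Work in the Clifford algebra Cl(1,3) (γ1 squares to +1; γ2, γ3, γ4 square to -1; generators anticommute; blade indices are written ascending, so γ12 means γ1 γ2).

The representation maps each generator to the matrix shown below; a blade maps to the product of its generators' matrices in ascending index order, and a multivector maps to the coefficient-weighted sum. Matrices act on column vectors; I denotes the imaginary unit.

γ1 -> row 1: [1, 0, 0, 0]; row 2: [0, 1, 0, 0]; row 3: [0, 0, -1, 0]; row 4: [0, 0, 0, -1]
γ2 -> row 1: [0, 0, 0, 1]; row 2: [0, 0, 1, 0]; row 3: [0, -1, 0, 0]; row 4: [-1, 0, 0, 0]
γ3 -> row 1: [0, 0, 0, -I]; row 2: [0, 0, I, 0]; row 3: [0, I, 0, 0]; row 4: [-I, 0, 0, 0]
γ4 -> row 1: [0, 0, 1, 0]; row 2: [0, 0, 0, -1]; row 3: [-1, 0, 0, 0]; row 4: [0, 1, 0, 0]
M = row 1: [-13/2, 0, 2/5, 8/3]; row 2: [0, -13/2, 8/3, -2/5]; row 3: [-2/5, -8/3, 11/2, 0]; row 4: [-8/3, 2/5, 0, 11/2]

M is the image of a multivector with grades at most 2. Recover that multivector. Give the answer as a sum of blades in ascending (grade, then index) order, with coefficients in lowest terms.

Method: the blade images are trace-orthogonal — tr(rho(e_A) rho(e_B)^-1) = 4 if A = B and 0 otherwise — and rho(e_A)^-1 = (e_A)^2 * rho(e_A) with (e_A)^2 = +1 or -1, so the coefficient of e_A in the preimage is (e_A)^2 * tr(M rho(e_A))/4.
Nonzero projections over blades of grade <= 2: 1: (1)^2 = +1, tr(M 1) = -2, coefficient -1/2; γ1: (γ1)^2 = +1, tr(M rho(γ1)) = -24, coefficient -6; γ2: (γ2)^2 = -1, tr(M rho(γ2)) = -32/3, coefficient 8/3; γ4: (γ4)^2 = -1, tr(M rho(γ4)) = -8/5, coefficient 2/5. Every other blade of grade <= 2 projects to 0.
Answer: -1/2 - 6*γ1 + 8/3*γ2 + 2/5*γ4


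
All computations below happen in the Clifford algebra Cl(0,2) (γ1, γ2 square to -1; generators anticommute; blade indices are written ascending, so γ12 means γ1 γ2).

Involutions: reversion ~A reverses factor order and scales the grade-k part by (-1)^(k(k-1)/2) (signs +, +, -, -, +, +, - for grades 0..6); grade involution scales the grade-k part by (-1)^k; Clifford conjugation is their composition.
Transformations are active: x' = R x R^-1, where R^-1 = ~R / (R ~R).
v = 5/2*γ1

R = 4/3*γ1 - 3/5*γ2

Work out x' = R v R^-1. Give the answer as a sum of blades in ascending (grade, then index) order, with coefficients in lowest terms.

~R = 4/3*γ1 - 3/5*γ2, and R ~R = -481/225, so R^-1 = ~R / (-481/225).
R v = -10/3 + 3/2*γ12
Answer: 1595/962*γ1 - 900/481*γ2


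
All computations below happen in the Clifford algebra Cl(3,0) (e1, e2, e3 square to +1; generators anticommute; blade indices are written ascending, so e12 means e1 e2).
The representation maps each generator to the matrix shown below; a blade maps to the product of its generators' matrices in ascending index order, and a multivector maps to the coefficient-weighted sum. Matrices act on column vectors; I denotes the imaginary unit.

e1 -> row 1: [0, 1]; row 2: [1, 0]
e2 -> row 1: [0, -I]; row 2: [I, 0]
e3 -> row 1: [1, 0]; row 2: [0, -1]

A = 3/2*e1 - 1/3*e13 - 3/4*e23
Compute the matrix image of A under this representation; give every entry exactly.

Bivector images (products of the table entries): rho(e13) = rho(e1)rho(e3) = row 1: [0, -1]; row 2: [1, 0]; rho(e23) = rho(e2)rho(e3) = row 1: [0, I]; row 2: [I, 0].
M = (3/2)*rho(e1) + (-1/3)*rho(e13) + (-3/4)*rho(e23), summed entrywise:
Answer: row 1: [0, 11/6 - 3*I/4]; row 2: [7/6 - 3*I/4, 0]


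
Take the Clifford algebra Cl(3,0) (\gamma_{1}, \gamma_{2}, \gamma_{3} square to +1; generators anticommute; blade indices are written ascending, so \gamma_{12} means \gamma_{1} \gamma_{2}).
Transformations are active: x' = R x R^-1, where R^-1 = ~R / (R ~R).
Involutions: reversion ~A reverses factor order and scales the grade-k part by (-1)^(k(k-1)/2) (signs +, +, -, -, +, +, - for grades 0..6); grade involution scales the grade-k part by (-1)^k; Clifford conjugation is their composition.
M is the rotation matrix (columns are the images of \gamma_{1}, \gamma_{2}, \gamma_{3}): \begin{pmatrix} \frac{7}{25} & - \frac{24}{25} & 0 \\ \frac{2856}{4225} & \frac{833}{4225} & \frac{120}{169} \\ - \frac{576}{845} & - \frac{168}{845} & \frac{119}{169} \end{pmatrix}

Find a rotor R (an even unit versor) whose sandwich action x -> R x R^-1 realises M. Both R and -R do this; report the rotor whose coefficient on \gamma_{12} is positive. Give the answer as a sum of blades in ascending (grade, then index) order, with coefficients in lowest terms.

Method: write R = a + b12*\gamma_{12} + b13*\gamma_{13} + b23*\gamma_{23} with a^2 + b12^2 + b13^2 + b23^2 = 1 (so R^-1 = ~R). Expanding the columns R e_j ~R gives tr M = 4a^2 - 1 and, from the antisymmetric part, M21 - M12 = -4a*b12, M13 - M31 = 4a*b13, M32 - M23 = -4a*b23.
Here tr M = \frac{4991}{4225}, so a^2 = (1 + tr M)/4 = \frac{2304}{4225} and a = ±\frac{48}{65}. Taking a = \frac{48}{65}: M21 - M12 = \frac{6912}{4225}, M13 - M31 = \frac{576}{845}, M32 - M23 = -\frac{768}{845}, giving b12 = -\frac{36}{65}, b13 = \frac{3}{13}, b23 = \frac{4}{13}, i.e. R = \frac{48}{65} - \frac{36}{65} \gamma_{12} + \frac{3}{13} \gamma_{13} + \frac{4}{13} \gamma_{23}.
Its \gamma_{12} coefficient is negative, so report the other preimage -R.
Answer: -\frac{48}{65} + \frac{36}{65} \gamma_{12} - \frac{3}{13} \gamma_{13} - \frac{4}{13} \gamma_{23}. Uniqueness: Spin(3) -> SO(3) maps R and -R to the same rotation of trace \frac{4991}{4225}; fixing the sign of the \gamma_{12} coefficient removes the ambiguity.


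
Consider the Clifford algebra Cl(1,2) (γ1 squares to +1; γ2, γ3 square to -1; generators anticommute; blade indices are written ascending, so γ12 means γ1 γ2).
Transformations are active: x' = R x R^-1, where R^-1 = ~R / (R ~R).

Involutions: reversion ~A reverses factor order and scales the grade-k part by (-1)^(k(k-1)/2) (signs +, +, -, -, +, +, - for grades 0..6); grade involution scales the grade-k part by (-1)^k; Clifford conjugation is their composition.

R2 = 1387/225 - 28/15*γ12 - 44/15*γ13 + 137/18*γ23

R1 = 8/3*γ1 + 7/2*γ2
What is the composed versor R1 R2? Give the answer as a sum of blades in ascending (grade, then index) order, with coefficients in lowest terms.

Distribute over the terms of R1 (each basis-blade product reordered to ascending indices, repeated generators contracted through their squares):
(8/3*γ1) R2 = 11096/675*γ1 - 224/45*γ2 - 352/45*γ3 + 548/27*γ123
(7/2*γ2) R2 = -98/15*γ1 + 9709/450*γ2 - 959/36*γ3 + 154/15*γ123
Summing the partial products and collecting blades:
Answer: 6686/675*γ1 + 7469/450*γ2 - 6203/180*γ3 + 4126/135*γ123


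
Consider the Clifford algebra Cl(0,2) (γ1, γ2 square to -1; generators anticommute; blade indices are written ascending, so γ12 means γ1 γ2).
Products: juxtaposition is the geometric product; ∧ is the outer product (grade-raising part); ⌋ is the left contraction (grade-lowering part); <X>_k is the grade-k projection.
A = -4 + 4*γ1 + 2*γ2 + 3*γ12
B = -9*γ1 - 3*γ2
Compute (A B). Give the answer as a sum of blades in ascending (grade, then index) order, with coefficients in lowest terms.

step 1: 42 + 45*γ1 - 15*γ2 + 6*γ12
Answer: 42 + 45*γ1 - 15*γ2 + 6*γ12


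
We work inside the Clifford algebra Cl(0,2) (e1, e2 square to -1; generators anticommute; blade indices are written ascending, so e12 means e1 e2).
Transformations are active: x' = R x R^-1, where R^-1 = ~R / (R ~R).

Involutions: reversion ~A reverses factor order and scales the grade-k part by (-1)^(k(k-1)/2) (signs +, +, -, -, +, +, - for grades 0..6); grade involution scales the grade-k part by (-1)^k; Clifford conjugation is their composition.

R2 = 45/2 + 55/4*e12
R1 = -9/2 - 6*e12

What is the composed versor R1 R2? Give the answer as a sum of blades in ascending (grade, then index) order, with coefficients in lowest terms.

Distribute over the terms of R1 (each basis-blade product reordered to ascending indices, repeated generators contracted through their squares):
(-9/2) R2 = -405/4 - 495/8*e12
(-6*e12) R2 = 165/2 - 135*e12
Summing the partial products and collecting blades:
Answer: -75/4 - 1575/8*e12


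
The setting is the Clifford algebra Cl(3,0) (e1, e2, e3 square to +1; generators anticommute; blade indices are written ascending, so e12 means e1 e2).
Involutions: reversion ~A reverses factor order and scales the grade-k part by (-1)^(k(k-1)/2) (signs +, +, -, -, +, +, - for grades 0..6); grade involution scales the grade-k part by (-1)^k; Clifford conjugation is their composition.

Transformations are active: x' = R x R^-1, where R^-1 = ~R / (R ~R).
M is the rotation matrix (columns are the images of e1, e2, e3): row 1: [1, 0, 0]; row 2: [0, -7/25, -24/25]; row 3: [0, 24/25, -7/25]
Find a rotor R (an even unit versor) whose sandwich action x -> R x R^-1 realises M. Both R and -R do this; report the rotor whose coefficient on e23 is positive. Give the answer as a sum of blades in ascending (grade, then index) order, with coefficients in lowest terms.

Method: write R = a + b12*e12 + b13*e13 + b23*e23 with a^2 + b12^2 + b13^2 + b23^2 = 1 (so R^-1 = ~R). Expanding the columns R e_j ~R gives tr M = 4a^2 - 1 and, from the antisymmetric part, M21 - M12 = -4a*b12, M13 - M31 = 4a*b13, M32 - M23 = -4a*b23.
Here tr M = 11/25, so a^2 = (1 + tr M)/4 = 9/25 and a = ±3/5. Taking a = 3/5: M21 - M12 = 0, M13 - M31 = 0, M32 - M23 = 48/25, giving b12 = 0, b13 = 0, b23 = -4/5, i.e. R = 3/5 - 4/5*e23.
Its e23 coefficient is negative, so report the other preimage -R.
Answer: -3/5 + 4/5*e23. Why the constraint matters: R and -R act identically through the sandwich — M has trace 11/25 either way — so only the sign condition on e23 picks one of the two preimages.


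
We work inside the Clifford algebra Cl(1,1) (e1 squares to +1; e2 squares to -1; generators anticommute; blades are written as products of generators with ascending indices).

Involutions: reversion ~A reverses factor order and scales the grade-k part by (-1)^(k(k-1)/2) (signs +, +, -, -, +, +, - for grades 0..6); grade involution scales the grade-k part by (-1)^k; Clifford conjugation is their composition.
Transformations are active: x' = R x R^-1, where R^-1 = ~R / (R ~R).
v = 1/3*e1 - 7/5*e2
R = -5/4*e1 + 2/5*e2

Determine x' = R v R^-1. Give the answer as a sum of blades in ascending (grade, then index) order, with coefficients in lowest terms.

~R = -5/4*e1 + 2/5*e2, and R ~R = 561/400, so R^-1 = ~R / (561/400).
R v = 43/300 + 97/60*e1 e2
Answer: -991/1683*e1 + 12469/8415*e2


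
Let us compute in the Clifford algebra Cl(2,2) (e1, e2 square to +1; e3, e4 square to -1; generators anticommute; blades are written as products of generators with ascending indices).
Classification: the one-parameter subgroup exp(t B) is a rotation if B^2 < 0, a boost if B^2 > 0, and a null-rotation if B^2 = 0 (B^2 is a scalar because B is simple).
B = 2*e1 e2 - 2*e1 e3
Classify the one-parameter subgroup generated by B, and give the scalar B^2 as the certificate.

B^2 term by term: the squares give (2)^2*(e1 e2)^2 + (-2)^2*(e1 e3)^2 = 4*(-1) + 4*(+1) = 0 (each basis 2-blade squares to minus the product of its generators' squares); cross terms between blades sharing an index anticommute and cancel. So B^2 = 0.
Answer: null-rotation, certificate B^2 = 0. Why this suffices: the scalar 0 survives any versor conjugation, so its sign alone determines the class however B is presented.


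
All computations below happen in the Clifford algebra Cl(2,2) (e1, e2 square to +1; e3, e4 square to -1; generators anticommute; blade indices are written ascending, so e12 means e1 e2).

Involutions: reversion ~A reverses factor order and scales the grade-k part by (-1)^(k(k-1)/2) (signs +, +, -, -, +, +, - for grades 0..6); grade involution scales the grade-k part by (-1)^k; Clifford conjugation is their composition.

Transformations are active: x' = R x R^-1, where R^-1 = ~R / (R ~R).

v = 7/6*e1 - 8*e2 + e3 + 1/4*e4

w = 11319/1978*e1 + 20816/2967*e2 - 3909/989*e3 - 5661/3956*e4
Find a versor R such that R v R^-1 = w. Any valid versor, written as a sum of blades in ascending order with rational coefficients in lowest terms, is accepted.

Equal squares first: v^2 = w^2 = 9259/144. Then v + w = 20440/2967*e1 - 2920/2967*e2 - 2920/989*e3 - 1168/989*e4 is a versor taking v to w, provided it is invertible.
Answer: 20440/2967*e1 - 2920/2967*e2 - 2920/989*e3 - 1168/989*e4


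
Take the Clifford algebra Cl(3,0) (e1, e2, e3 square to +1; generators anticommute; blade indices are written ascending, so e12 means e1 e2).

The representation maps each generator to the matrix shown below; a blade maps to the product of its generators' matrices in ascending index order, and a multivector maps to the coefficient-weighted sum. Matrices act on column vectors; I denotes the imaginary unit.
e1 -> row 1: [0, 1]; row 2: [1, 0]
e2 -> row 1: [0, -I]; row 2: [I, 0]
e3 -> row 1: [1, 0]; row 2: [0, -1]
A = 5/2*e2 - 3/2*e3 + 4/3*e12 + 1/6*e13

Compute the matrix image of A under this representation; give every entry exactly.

Bivector images (products of the table entries): rho(e12) = rho(e1)rho(e2) = row 1: [I, 0]; row 2: [0, -I]; rho(e13) = rho(e1)rho(e3) = row 1: [0, -1]; row 2: [1, 0].
M = (5/2)*rho(e2) + (-3/2)*rho(e3) + (4/3)*rho(e12) + (1/6)*rho(e13), summed entrywise:
Answer: row 1: [-3/2 + 4*I/3, -1/6 - 5*I/2]; row 2: [1/6 + 5*I/2, 3/2 - 4*I/3]


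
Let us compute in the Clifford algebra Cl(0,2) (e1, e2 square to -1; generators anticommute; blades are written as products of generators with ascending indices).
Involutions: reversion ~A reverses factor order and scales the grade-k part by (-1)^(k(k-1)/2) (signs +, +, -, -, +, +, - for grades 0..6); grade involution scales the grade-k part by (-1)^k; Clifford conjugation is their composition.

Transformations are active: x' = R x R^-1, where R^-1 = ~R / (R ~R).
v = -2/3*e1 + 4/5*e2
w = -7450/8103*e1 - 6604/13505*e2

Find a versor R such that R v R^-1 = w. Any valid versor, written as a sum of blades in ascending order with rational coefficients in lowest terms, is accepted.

Here q(v) = q(w) = -244/225; the classical choice R = v + w = -4284/2701*e1 + 840/2701*e2 then realises v -> w under the sandwich.
Answer: -4284/2701*e1 + 840/2701*e2


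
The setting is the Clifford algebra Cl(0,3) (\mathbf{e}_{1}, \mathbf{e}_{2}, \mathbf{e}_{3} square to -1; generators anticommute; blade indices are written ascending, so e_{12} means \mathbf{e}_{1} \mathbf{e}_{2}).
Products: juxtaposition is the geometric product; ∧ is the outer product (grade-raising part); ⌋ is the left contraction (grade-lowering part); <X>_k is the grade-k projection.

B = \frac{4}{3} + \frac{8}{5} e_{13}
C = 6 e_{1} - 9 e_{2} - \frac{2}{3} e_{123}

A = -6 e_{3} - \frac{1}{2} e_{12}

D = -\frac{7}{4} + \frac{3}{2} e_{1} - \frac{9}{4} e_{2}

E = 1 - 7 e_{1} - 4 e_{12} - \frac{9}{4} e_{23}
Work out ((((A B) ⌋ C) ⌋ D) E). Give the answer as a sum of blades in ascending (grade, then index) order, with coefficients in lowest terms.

step 1: -\frac{48}{5} e_{1} - 8 e_{3} - \frac{2}{3} e_{12} - \frac{4}{5} e_{23}
step 2: \frac{288}{5} - \frac{8}{15} e_{1} - \frac{4}{9} e_{3} - \frac{16}{3} e_{12} - \frac{32}{5} e_{23}
step 3: -100 + \frac{432}{5} e_{1} - \frac{648}{5} e_{2}
step 4: \frac{2524}{5} + \frac{6524}{5} e_{1} + 216 e_{2} - \frac{1458}{5} e_{3} - \frac{2536}{5} e_{12} + 225 e_{23} - \frac{972}{5} e_{123}
Answer: \frac{2524}{5} + \frac{6524}{5} e_{1} + 216 e_{2} - \frac{1458}{5} e_{3} - \frac{2536}{5} e_{12} + 225 e_{23} - \frac{972}{5} e_{123}


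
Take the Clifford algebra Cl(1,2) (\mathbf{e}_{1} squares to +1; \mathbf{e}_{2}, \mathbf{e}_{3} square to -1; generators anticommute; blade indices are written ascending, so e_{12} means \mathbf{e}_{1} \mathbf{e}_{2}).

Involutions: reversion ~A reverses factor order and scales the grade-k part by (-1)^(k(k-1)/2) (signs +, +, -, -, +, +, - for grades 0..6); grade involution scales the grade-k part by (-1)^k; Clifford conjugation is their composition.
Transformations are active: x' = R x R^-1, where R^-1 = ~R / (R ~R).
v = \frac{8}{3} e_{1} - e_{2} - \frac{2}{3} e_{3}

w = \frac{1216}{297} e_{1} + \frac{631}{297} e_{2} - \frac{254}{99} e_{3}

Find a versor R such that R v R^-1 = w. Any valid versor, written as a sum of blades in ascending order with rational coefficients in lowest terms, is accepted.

Take R = v + w = \frac{2008}{297} e_{1} + \frac{334}{297} e_{2} - \frac{320}{99} e_{3}. Because q(v) = q(w) = \frac{17}{3}, conjugation by R sends v exactly to w.
Answer: \frac{2008}{297} e_{1} + \frac{334}{297} e_{2} - \frac{320}{99} e_{3}


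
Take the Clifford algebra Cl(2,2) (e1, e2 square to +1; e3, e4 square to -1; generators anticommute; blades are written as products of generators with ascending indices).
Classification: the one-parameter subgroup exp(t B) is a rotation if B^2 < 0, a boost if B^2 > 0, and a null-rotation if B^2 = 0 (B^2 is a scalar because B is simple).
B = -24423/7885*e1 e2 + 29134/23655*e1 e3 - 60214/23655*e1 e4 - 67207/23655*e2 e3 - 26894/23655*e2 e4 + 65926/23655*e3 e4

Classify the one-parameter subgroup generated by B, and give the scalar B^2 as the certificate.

B^2 term by term: the squares give (-24423/7885)^2*(e1 e2)^2 + (29134/23655)^2*(e1 e3)^2 + (-60214/23655)^2*(e1 e4)^2 + (-67207/23655)^2*(e2 e3)^2 + (-26894/23655)^2*(e2 e4)^2 + (65926/23655)^2*(e3 e4)^2 = 596482929/62173225*(-1) + 848789956/559559025*(+1) + 3625725796/559559025*(+1) + 4516780849/559559025*(+1) + 723287236/559559025*(+1) + 4346237476/559559025*(-1) = 0 (each basis 2-blade squares to minus the product of its generators' squares); cross terms between blades sharing an index anticommute and cancel; the commuting (index-disjoint) pairs give grade-4 terms 2*c*c'*(blade product), which cancel blade by blade — e1 e2 e3 e4: -1073407132/62173225 + 1567059592/559559025 + 8093604596/559559025 = 0 — confirming B is simple. So B^2 = 0.
Answer: null-rotation, certificate B^2 = 0. B^2 = 0 is basis-independent, so its sign is the whole story.


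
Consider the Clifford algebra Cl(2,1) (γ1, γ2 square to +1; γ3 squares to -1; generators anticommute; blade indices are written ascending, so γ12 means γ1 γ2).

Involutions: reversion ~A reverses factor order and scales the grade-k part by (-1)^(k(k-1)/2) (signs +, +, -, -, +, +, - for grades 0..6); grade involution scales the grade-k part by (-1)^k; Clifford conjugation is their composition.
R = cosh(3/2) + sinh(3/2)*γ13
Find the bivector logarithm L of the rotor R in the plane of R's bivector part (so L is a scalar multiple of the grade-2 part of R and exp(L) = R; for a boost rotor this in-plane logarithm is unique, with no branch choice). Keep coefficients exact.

The scalar part of R is cosh(3/2), so cosh pins the rapidity up to sign — the sign comes from the bivector part; dividing that part by sinh of the rapidity yields the plane, and the in-plane L = rapidity * plane is unique because the two sign choices cancel.
Concretely: cosh(rapidity) = cosh(3/2) gives rapidity = ±3/2, and since rapidity/sinh(rapidity) is even the sign is immaterial: L = (rapidity/sinh(rapidity)) * <R>_2 = (3/(2*sinh(3/2))) * <R>_2.
Answer: 3/2*γ13


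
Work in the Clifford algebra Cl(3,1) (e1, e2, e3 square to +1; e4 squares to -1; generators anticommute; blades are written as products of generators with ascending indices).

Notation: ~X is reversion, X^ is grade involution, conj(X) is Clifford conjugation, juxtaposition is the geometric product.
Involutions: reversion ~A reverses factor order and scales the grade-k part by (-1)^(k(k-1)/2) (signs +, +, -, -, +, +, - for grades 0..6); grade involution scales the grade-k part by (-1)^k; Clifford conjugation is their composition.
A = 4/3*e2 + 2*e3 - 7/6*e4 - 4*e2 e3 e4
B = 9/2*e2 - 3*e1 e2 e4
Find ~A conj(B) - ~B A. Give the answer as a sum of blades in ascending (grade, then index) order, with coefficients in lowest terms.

first term: -6 - 7/2*e1 e2 - 12*e1 e3 + 4*e1 e4 + 9*e2 e3 - 21/4*e2 e4 - 18*e3 e4 - 6*e1 e2 e3 e4
second term: 6 + 7/2*e1 e2 + 12*e1 e3 - 4*e1 e4 + 9*e2 e3 - 21/4*e2 e4 - 18*e3 e4 - 6*e1 e2 e3 e4
Answer: -12 - 7*e1 e2 - 24*e1 e3 + 8*e1 e4


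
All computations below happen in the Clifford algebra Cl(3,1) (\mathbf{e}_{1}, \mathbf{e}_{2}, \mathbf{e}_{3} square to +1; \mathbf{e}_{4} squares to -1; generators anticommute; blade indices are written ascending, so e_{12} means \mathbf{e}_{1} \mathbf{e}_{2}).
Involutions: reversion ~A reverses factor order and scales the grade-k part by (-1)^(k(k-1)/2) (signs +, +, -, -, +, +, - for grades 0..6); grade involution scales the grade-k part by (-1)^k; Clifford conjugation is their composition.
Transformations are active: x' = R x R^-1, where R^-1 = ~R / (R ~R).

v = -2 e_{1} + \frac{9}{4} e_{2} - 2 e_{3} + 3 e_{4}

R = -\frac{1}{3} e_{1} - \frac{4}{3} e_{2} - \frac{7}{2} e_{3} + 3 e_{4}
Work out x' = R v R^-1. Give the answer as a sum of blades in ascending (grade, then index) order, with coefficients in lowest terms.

~R = -\frac{1}{3} e_{1} - \frac{4}{3} e_{2} - \frac{7}{2} e_{3} + 3 e_{4}, and R ~R = \frac{185}{36}, so R^-1 = ~R / (\frac{185}{36}).
R v = -\frac{13}{3} - \frac{41}{12} e_{12} - \frac{19}{3} e_{13} + 5 e_{14} + \frac{253}{24} e_{23} - \frac{43}{4} e_{24} - \frac{9}{2} e_{34}
Answer: \frac{474}{185} e_{1} - \frac{1}{740} e_{2} + \frac{1462}{185} e_{3} - \frac{1491}{185} e_{4}


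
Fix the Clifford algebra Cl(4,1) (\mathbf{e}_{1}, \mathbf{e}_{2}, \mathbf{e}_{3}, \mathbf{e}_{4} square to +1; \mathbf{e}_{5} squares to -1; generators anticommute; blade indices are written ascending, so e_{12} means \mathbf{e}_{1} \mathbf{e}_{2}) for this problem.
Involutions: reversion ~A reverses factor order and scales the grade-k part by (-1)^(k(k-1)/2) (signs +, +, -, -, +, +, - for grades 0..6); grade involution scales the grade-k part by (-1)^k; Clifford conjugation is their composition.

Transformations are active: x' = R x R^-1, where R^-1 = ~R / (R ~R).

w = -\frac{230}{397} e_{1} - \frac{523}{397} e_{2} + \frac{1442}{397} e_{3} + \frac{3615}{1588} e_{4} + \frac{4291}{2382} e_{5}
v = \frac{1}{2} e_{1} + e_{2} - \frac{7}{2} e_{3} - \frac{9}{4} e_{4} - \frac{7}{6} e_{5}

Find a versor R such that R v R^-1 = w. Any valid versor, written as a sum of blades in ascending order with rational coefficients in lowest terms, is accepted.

Since q(v) = q(w) = \frac{2477}{144}, the sum R = v + w = -\frac{63}{794} e_{1} - \frac{126}{397} e_{2} + \frac{105}{794} e_{3} + \frac{21}{794} e_{4} + \frac{252}{397} e_{5} does the job whenever invertible.
Answer: -\frac{63}{794} e_{1} - \frac{126}{397} e_{2} + \frac{105}{794} e_{3} + \frac{21}{794} e_{4} + \frac{252}{397} e_{5}


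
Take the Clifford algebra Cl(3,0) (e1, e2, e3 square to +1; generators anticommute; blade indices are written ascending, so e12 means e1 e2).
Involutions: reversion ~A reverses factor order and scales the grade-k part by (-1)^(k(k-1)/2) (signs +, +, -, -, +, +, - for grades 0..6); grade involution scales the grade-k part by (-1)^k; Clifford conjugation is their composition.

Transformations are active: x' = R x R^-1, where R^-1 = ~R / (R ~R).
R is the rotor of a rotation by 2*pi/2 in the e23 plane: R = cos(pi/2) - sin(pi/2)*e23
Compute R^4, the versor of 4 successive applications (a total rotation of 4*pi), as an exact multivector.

Half-angle bookkeeping: 4 applications in e23 add up to rotor phase 4*pi/2 = 2*pi, so R^4 = cos(2*pi) - sin(2*pi)*e23.
cos(2*pi) = 1 and sin(2*pi) = 0, so R^4 = 1. The total rotation 4*pi is 2 full turns, so every vector returns to itself, yet the rotor is +1, back on the identity sheet (an even number of 2*pi turns).
Answer: 1


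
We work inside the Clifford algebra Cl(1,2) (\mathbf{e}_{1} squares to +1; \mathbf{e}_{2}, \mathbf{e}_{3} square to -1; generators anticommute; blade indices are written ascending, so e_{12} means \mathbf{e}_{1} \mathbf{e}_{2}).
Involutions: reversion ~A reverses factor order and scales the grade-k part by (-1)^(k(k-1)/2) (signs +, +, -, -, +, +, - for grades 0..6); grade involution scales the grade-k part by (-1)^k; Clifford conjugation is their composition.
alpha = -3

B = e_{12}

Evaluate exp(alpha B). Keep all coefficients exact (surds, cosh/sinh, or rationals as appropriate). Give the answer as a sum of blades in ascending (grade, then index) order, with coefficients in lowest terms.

B^2 = (1)^2*(e_{12})^2 = 1*(+1) = 1 (a basis 2-blade squares to minus the product of its generators' squares).
B^2 = 1 — the series telescopes hyperbolically here: l = 1, alpha*l = -3, so exp(alpha B) = cosh(-3) + (sinh(-3)/1)*B = \cosh{\left(3 \right)} + (- \sinh{\left(3 \right)})*B.
Answer: \cosh{\left(3 \right)} - \sinh{\left(3 \right)} e_{12}


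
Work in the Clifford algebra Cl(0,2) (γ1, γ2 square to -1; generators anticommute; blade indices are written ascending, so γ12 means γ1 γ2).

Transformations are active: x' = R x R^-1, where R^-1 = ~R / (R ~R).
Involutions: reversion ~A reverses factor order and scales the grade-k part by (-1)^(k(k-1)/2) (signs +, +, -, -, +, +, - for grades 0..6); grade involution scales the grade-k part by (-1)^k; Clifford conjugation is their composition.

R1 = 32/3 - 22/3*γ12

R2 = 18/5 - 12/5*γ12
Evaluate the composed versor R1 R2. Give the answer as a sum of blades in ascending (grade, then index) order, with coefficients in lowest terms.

Distribute over the terms of R1 (each basis-blade product reordered to ascending indices, repeated generators contracted through their squares):
(32/3) R2 = 192/5 - 128/5*γ12
(-22/3*γ12) R2 = -88/5 - 132/5*γ12
Summing the partial products and collecting blades:
Answer: 104/5 - 52*γ12


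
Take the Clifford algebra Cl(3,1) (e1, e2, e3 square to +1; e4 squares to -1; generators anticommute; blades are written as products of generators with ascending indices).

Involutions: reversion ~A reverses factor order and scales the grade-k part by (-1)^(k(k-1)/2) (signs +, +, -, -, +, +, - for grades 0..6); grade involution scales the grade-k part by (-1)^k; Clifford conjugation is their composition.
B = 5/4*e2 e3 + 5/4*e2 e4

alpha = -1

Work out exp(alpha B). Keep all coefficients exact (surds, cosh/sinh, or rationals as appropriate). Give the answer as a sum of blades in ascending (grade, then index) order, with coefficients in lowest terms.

B^2 term by term: the squares give (5/4)^2*(e2 e3)^2 + (5/4)^2*(e2 e4)^2 = 25/16*(-1) + 25/16*(+1) = 0 (each basis 2-blade squares to minus the product of its generators' squares); cross terms between blades sharing an index anticommute and cancel. So B^2 = 0.
B^2 = 0, so the series truncates immediately: exp(alpha B) = 1 + alpha B (parabolic case).
Answer: 1 - 5/4*e2 e3 - 5/4*e2 e4


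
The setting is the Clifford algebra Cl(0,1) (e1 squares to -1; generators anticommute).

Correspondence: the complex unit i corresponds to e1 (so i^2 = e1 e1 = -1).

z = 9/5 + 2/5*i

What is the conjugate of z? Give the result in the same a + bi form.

In blades: z = 9/5 + 2/5*e1.
Conjugation here is Clifford conjugation: the scalar is fixed and the grade-1 and grade-2 blades all flip sign, giving 9/5 - 2/5*e1; translating back:
Answer: 9/5 - 2/5*i


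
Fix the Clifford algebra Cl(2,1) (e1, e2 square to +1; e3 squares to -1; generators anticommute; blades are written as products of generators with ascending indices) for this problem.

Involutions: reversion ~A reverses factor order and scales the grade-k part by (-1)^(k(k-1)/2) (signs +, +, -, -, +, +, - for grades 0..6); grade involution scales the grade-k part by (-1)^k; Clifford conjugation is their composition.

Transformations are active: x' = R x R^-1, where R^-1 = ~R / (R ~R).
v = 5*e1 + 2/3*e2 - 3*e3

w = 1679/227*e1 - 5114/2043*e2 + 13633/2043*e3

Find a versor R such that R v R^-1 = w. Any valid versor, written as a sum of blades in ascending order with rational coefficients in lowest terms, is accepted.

Equal squares first: v^2 = w^2 = 148/9. Then v + w = 2814/227*e1 - 3752/2043*e2 + 7504/2043*e3 is a versor taking v to w, provided it is invertible.
Answer: 2814/227*e1 - 3752/2043*e2 + 7504/2043*e3


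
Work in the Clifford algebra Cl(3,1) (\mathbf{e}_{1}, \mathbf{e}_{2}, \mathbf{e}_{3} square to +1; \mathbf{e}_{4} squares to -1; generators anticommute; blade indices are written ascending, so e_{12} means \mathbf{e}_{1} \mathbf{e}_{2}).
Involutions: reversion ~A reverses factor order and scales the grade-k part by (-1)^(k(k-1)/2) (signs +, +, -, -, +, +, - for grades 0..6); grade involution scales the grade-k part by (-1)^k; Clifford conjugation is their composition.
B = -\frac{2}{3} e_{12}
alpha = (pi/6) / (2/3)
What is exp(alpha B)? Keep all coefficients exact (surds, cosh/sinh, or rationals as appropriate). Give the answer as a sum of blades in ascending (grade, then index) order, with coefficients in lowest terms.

B^2 = (-\frac{2}{3})^2*(e_{12})^2 = \frac{4}{9}*(-1) = -\frac{4}{9} (a basis 2-blade squares to minus the product of its generators' squares).
B^2 = -\frac{4}{9} — a negative square means the series sums to a rotation: l = \frac{2}{3}, alpha*l = \frac{\pi}{6}, so exp(alpha B) = cos(\frac{\pi}{6}) + (sin(\frac{\pi}{6})/(\frac{2}{3}))*B = \frac{\sqrt{3}}{2} + (\frac{3}{4})*B.
Answer: \frac{\sqrt{3}}{2} - \frac{1}{2} e_{12}


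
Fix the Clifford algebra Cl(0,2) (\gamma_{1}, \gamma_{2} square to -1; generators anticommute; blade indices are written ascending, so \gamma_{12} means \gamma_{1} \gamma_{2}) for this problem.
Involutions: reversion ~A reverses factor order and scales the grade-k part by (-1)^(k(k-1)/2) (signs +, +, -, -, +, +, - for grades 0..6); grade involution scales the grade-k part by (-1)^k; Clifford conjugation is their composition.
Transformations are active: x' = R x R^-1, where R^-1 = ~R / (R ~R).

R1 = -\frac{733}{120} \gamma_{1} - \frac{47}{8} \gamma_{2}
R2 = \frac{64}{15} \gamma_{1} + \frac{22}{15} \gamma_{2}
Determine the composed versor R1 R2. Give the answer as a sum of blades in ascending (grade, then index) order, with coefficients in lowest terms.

Distribute over the terms of R1 (each basis-blade product reordered to ascending indices, repeated generators contracted through their squares):
(-\frac{733}{120} \gamma_{1}) R2 = \frac{5864}{225} - \frac{8063}{900} \gamma_{12}
(-\frac{47}{8} \gamma_{2}) R2 = \frac{517}{60} + \frac{376}{15} \gamma_{12}
Summing the partial products and collecting blades:
Answer: \frac{31211}{900} + \frac{14497}{900} \gamma_{12}


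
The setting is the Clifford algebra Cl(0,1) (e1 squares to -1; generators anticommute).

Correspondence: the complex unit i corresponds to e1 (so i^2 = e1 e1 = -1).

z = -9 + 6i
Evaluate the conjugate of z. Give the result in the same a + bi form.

In blades: z = -9 + 6*e1.
Conjugation here is Clifford conjugation: the scalar is fixed and the grade-1 and grade-2 blades all flip sign, giving -9 - 6*e1; translating back:
Answer: -9 - 6i


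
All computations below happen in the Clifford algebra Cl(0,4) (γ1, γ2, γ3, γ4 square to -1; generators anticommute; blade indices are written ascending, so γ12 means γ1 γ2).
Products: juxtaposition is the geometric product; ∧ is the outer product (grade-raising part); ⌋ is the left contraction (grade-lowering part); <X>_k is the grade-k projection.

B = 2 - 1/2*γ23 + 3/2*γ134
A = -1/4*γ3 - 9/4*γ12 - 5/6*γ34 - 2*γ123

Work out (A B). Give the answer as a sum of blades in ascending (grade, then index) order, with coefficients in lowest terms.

step 1: 1/4*γ1 + 1/8*γ2 - 1/2*γ3 - 9/2*γ12 - 9/8*γ13 - 3/8*γ14 - 31/12*γ24 - 5/3*γ34 - 4*γ123 - 27/8*γ234
Answer: 1/4*γ1 + 1/8*γ2 - 1/2*γ3 - 9/2*γ12 - 9/8*γ13 - 3/8*γ14 - 31/12*γ24 - 5/3*γ34 - 4*γ123 - 27/8*γ234


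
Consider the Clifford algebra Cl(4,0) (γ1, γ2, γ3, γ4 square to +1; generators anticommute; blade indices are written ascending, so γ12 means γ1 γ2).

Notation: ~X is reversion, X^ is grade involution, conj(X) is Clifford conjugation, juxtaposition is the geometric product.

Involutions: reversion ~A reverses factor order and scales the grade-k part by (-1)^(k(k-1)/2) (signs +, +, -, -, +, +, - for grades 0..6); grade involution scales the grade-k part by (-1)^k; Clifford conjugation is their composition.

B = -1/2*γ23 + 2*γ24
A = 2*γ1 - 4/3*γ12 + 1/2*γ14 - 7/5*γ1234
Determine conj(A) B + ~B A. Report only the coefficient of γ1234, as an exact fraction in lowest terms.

first term: γ12 - 52/15*γ13 + 59/30*γ14 + γ123 - 4*γ124 + 1/4*γ1234
second term: -γ12 + 52/15*γ13 - 59/30*γ14 + γ123 - 4*γ124 + 1/4*γ1234
Answer: 1/2


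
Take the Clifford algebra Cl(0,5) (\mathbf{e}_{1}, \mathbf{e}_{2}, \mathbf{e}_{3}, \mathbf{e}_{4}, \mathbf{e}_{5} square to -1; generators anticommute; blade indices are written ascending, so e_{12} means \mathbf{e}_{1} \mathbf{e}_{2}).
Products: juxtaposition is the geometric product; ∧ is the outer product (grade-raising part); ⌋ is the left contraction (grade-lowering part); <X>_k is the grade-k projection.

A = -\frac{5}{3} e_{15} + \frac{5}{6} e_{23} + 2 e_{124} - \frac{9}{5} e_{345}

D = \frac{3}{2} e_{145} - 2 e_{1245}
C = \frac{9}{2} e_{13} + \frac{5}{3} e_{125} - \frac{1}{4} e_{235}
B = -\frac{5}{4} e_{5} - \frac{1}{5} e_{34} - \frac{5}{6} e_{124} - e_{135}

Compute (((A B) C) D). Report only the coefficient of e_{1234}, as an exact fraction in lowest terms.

step 1: -\frac{5}{3} - \frac{25}{12} e_{1} + \frac{5}{3} e_{3} - \frac{9}{25} e_{5} - \frac{9}{5} e_{14} + \frac{1}{6} e_{24} - \frac{9}{4} e_{34} - \frac{2}{5} e_{123} + \frac{5}{6} e_{125} - \frac{25}{36} e_{134} - \frac{25}{24} e_{235} + \frac{25}{18} e_{245} + \frac{3}{2} e_{1235} - \frac{5}{2} e_{1245} + \frac{1}{3} e_{1345} - 2 e_{2345}
step 2: \frac{475}{288} + \frac{57}{8} e_{1} - \frac{9}{5} e_{2} + \frac{95}{8} e_{3} - \frac{13}{24} e_{4} + \frac{3}{5} e_{12} - \frac{215}{36} e_{13} - \frac{2687}{216} e_{14} - \frac{1}{10} e_{15} - \frac{9}{100} e_{23} + \frac{353}{36} e_{25} + \frac{2791}{360} e_{34} + \frac{2}{3} e_{35} - \frac{3}{2} e_{45} + \frac{1}{12} e_{124} + \frac{275}{144} e_{125} + \frac{95}{24} e_{134} - \frac{81}{50} e_{135} + \frac{5}{18} e_{145} + \frac{5}{9} e_{234} + \frac{25}{6} e_{235} + \frac{57}{16} e_{245} + \frac{1}{24} e_{345} - \frac{3}{4} e_{1234} + \frac{475}{144} e_{1235} + \frac{1321}{144} e_{1245} - \frac{545}{54} e_{2345} - \frac{191}{20} e_{12345}
step 3: -\frac{1291}{72} + \frac{75}{8} e_{1} - \frac{4123}{288} e_{2} + \frac{191}{10} e_{3} + \frac{1321}{360} e_{4} + \frac{2663}{144} e_{5} + \frac{75}{32} e_{12} - \frac{8693}{432} e_{13} - \frac{353}{18} e_{14} - \frac{13}{16} e_{15} - \frac{573}{40} e_{23} - \frac{1471}{480} e_{24} + \frac{5401}{216} e_{25} + \frac{16249}{1800} e_{34} + \frac{119}{16} e_{35} - \frac{759}{80} e_{45} + \frac{137}{9} e_{123} + \frac{353}{24} e_{124} - \frac{13}{12} e_{125} - \frac{22}{3} e_{134} - \frac{7573}{720} e_{135} + \frac{5831}{960} e_{145} + \frac{4099}{2400} e_{234} - \frac{163}{24} e_{235} + \frac{303}{20} e_{245} - \frac{215}{24} e_{345} - \frac{91}{12} e_{1234} + \frac{2941}{180} e_{1235} - \frac{431}{720} e_{1245} - \frac{7053}{400} e_{1345} - \frac{215}{18} e_{2345} - \frac{4777}{200} e_{12345}
Answer: -\frac{91}{12}


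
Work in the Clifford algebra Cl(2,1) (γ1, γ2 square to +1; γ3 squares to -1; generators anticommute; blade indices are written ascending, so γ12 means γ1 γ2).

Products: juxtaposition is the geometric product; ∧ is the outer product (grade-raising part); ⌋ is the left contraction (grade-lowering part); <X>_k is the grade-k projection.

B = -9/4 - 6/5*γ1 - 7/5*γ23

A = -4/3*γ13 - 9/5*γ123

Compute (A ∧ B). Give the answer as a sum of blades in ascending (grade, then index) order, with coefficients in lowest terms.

step 1: 3*γ13 + 81/20*γ123
Answer: 3*γ13 + 81/20*γ123


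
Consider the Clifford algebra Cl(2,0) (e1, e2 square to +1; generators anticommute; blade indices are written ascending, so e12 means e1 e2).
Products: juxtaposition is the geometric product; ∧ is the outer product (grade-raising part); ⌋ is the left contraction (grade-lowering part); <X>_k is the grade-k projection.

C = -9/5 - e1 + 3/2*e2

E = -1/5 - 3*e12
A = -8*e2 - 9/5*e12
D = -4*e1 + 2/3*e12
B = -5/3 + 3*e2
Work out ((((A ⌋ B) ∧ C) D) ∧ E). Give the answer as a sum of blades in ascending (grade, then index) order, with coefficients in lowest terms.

step 1: -24
step 2: 216/5 + 24*e1 - 36*e2
step 3: -96 - 744/5*e1 + 16*e2 - 576/5*e12
step 4: 96/5 + 744/25*e1 - 16/5*e2 + 7776/25*e12
Answer: 96/5 + 744/25*e1 - 16/5*e2 + 7776/25*e12


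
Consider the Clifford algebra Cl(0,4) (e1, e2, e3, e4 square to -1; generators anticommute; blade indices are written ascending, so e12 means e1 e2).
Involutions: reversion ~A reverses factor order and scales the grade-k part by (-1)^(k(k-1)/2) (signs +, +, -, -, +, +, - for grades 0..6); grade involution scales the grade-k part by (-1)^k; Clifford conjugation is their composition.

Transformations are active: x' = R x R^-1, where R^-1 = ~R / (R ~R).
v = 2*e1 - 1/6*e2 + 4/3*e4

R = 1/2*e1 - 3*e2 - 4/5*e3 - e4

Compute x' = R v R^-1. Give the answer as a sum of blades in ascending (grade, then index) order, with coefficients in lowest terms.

~R = 1/2*e1 - 3*e2 - 4/5*e3 - e4, and R ~R = -1089/100, so R^-1 = ~R / (-1089/100).
R v = -1/6 + 71/12*e12 + 8/5*e13 + 8/3*e14 - 2/15*e23 - 25/6*e24 - 16/15*e34
Answer: -6484/3267*e1 + 163/2178*e2 - 80/3267*e3 - 4456/3267*e4
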